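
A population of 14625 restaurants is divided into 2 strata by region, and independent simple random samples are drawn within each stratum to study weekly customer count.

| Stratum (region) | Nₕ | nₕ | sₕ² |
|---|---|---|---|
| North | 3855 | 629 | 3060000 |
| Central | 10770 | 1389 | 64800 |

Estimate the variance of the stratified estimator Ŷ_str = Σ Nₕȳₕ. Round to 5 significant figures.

6.5214 × 10^10

Var(Ŷ_str) = Σₕ Nₕ²(1 − fₕ)sₕ²/nₕ.
North: 3855²·(1 − 629/3855)·3060000/629 = 6.0500578 × 10^10.
Central: 10770²·(1 − 1389/10770)·64800/1389 = 4.7134358 × 10^9.
Sum = 6.5214014 × 10^10.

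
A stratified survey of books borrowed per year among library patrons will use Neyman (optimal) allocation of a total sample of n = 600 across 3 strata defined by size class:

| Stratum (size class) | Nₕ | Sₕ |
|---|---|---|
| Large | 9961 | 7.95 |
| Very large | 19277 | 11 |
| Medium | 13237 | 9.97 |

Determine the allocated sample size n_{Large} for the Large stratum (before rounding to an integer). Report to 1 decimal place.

112.3

Neyman allocation: nₕ = n·NₕSₕ / Σⱼ NⱼSⱼ.
Σ NⱼSⱼ = 9961·7.95 + 19277·11 + 13237·9.97 = 423209.84.
n_{Large} = 600·9961·7.95 / 423209.84 = 112.3.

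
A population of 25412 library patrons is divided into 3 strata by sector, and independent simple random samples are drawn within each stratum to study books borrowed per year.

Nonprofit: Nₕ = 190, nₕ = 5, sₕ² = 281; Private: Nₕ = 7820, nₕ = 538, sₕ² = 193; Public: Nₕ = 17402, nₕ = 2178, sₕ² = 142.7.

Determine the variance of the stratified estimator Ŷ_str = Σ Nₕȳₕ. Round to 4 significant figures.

3.976 × 10^7

Var(Ŷ_str) = Σₕ Nₕ²(1 − fₕ)sₕ²/nₕ.
Nonprofit: 190²·(1 − 5/190)·281/5 = 1.97543 × 10^6.
Private: 7820²·(1 − 538/7820)·193/538 = 2.0428311 × 10^7.
Public: 17402²·(1 − 2178/17402)·142.7/2178 = 1.7357774 × 10^7.
Sum = 3.9761515 × 10^7.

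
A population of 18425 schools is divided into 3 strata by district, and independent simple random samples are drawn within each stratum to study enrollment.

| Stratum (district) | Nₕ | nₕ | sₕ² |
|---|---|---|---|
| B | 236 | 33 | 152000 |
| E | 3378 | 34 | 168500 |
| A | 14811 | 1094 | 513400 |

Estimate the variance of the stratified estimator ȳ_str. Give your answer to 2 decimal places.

Var(ȳ_str) = Σₕ Wₕ²(1 − fₕ)sₕ²/nₕ with Wₕ = Nₕ/N, N = 18425.
B: Wₕ = 0.01280868; term = 0.01280868²·(1 − 0.13983051)·152000/33 = 0.65001398.
E: Wₕ = 0.18333786; term = 0.18333786²·(1 − 0.01006513)·168500/34 = 164.90427.
A: Wₕ = 0.80385346; term = 0.80385346²·(1 − 0.07386402)·513400/1094 = 280.84524.
Sum = 446.39952.

446.40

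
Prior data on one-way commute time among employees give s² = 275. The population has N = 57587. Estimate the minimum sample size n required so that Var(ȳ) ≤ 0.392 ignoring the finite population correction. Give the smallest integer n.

Without fpc, n₀ = s²/D = 275/0.392 = 701.5306.
Rounding up, n = 702.

702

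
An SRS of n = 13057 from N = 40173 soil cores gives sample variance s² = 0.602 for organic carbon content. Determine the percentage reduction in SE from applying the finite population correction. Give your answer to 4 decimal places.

f = n/N = 13057/40173 = 0.32501929.
SE_no-fpc = √(s²/n) = 0.0067901058; SE_fpc = √((1−f)s²/n) = 0.0055785615.
Ratio = √(1−f) = 0.82157210. Reduction = 100·(1 − 0.82157210) = 17.8428%.

17.8428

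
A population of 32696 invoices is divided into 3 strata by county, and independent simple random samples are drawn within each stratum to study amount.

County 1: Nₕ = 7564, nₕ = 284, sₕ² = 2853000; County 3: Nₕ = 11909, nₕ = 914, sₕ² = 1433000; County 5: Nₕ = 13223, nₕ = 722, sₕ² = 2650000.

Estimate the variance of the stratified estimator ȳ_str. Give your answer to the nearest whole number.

Var(ȳ_str) = Σₕ Wₕ²(1 − fₕ)sₕ²/nₕ with Wₕ = Nₕ/N, N = 32696.
County 1: Wₕ = 0.23134328; term = 0.23134328²·(1 − 0.03754627)·2853000/284 = 517.46035.
County 3: Wₕ = 0.36423416; term = 0.36423416²·(1 − 0.07674868)·1433000/914 = 192.03539.
County 5: Wₕ = 0.40442256; term = 0.40442256²·(1 − 0.05460183)·2650000/722 = 567.537.
Sum = 1277.0327.

1277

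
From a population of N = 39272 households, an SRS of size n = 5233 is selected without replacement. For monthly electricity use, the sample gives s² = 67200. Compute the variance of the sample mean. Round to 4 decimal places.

11.1304

Under SRS without replacement, Var(ȳ) = (1 − f)·s²/n with f = n/N = 5233/39272 = 0.13325015.
Var(ȳ) = (1 − 0.13325015)·67200/5233 = 0.86674985·12.841582 = 11.130439.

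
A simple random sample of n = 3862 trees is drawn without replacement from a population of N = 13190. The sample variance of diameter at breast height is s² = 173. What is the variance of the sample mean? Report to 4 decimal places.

Under SRS without replacement, Var(ȳ) = (1 − f)·s²/n with f = n/N = 3862/13190 = 0.29279757.
Var(ȳ) = (1 − 0.29279757)·173/3862 = 0.70720243·0.044795443 = 0.031679446.

0.0317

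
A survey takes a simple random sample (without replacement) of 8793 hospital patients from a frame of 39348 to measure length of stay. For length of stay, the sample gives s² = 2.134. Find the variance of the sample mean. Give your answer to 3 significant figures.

1.88 × 10^-4

Under SRS without replacement, Var(ȳ) = (1 − f)·s²/n with f = n/N = 8793/39348 = 0.22346752.
Var(ȳ) = (1 − 0.22346752)·2.134/8793 = 0.77653248·2.4269305 × 10^-4 = 1.8845904 × 10^-4.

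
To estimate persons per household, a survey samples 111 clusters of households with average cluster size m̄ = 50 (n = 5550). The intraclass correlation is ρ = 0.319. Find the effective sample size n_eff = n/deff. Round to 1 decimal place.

333.7

deff = 1 + (50 − 1)·0.319 = 1 + 15.631 = 16.631.
n_eff = 5550 / 16.631 = 333.7.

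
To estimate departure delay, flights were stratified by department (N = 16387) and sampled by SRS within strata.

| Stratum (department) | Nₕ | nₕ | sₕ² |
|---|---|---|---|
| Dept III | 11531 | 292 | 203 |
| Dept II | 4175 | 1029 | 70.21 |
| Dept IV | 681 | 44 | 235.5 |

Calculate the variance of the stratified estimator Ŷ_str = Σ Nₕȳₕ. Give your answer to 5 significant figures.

9.3314 × 10^7

Var(Ŷ_str) = Σₕ Nₕ²(1 − fₕ)sₕ²/nₕ.
Dept III: 11531²·(1 − 292/11531)·203/292 = 9.0096481 × 10^7.
Dept II: 4175²·(1 − 1029/4175)·70.21/1029 = 896187.32.
Dept IV: 681²·(1 − 44/681)·235.5/44 = 2.3217999 × 10^6.
Sum = 9.3314468 × 10^7.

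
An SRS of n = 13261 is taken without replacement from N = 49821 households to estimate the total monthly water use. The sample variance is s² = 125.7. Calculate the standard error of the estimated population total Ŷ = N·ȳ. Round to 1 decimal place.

Var(Ŷ) = N²·Var(ȳ) = N²·(1 − n/N)·s²/n.
f = 13261/49821 = 0.26617290; Var(ȳ) = 0.73382710·125.7/13261 = 0.0069558907.
Var(Ŷ) = 49821² · 0.0069558907 = 1.7265439 × 10^7.
SE(Ŷ) = √(1.7265439 × 10^7) = 4155.2.

4155.2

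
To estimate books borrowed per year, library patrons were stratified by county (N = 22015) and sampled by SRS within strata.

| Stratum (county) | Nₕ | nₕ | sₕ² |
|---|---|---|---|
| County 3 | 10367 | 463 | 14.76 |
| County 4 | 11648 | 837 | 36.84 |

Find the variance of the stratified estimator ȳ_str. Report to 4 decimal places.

Var(ȳ_str) = Σₕ Wₕ²(1 − fₕ)sₕ²/nₕ with Wₕ = Nₕ/N, N = 22015.
County 3: Wₕ = 0.47090620; term = 0.47090620²·(1 − 0.04466094)·14.76/463 = 0.0067535437.
County 4: Wₕ = 0.52909380; term = 0.52909380²·(1 − 0.07185783)·36.84/837 = 0.011435996.
Sum = 0.01818954.

0.0182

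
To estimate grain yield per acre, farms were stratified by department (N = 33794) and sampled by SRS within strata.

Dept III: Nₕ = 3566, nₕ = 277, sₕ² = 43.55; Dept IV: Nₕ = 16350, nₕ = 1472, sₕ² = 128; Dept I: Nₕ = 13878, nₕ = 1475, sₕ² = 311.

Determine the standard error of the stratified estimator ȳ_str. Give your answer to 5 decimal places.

Var(ȳ_str) = Σₕ Wₕ²(1 − fₕ)sₕ²/nₕ with Wₕ = Nₕ/N, N = 33794.
Dept III: Wₕ = 0.10552169; term = 0.10552169²·(1 − 0.07767807)·43.55/277 = 0.0016146352.
Dept IV: Wₕ = 0.48381369; term = 0.48381369²·(1 − 0.09003058)·128/1472 = 0.018521889.
Dept I: Wₕ = 0.41066462; term = 0.41066462²·(1 − 0.10628333)·311/1475 = 0.031779188.
Sum = 0.051915712.
SE = √(0.051915712) = 0.22785.

0.22785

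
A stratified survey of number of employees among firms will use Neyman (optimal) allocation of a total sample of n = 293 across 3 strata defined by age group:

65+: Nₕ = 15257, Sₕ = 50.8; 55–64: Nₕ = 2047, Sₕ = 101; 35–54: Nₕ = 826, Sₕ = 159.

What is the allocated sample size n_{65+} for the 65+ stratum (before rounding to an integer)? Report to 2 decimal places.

Neyman allocation: nₕ = n·NₕSₕ / Σⱼ NⱼSⱼ.
Σ NⱼSⱼ = 15257·50.8 + 2047·101 + 826·159 = 1.1131366 × 10^6.
n_{65+} = 293·15257·50.8 / (1.1131366 × 10^6) = 204.01.

204.01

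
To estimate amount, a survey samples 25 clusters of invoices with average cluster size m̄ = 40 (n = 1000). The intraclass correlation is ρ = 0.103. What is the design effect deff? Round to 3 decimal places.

5.017

deff = 1 + (40 − 1)·0.103 = 1 + 4.017 = 5.017.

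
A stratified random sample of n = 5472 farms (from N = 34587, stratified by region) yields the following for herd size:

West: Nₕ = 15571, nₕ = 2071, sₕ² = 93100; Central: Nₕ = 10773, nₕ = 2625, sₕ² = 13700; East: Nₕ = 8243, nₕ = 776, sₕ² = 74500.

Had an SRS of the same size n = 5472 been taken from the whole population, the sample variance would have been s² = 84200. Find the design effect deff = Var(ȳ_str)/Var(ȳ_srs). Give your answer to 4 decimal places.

1.0208

Var(ȳ_str) = Σ Wₕ²(1−fₕ)sₕ²/nₕ with Wₕ = Nₕ/34587:
  West: (15571/34587)²·(1−2071/15571)·93100/2071 = 7.8993993
  Central: (10773/34587)²·(1−2625/10773)·13700/2625 = 0.38295977
  East: (8243/34587)²·(1−776/8243)·74500/776 = 4.9396959
  → Var(ȳ_str) = 13.222055.
Var(ȳ_srs) = (1 − 5472/34587)·84200/5472 = 12.952986.
deff = 13.222055 / 12.952986 = 1.0208.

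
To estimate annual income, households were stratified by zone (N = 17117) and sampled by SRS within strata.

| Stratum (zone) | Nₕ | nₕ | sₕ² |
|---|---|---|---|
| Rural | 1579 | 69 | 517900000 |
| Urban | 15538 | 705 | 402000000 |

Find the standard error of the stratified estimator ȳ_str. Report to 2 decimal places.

713.88

Var(ȳ_str) = Σₕ Wₕ²(1 − fₕ)sₕ²/nₕ with Wₕ = Nₕ/N, N = 17117.
Rural: Wₕ = 0.09224747; term = 0.09224747²·(1 − 0.04369854)·517900000/69 = 61080.221.
Urban: Wₕ = 0.90775253; term = 0.90775253²·(1 − 0.04537263)·402000000/705 = 448544.72.
Sum = 509624.94.
SE = √(509624.94) = 713.88.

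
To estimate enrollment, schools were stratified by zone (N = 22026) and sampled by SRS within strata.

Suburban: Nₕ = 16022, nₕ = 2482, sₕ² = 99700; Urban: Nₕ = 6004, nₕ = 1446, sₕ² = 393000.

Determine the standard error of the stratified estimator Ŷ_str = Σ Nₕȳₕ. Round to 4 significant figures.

127100

Var(Ŷ_str) = Σₕ Nₕ²(1 − fₕ)sₕ²/nₕ.
Suburban: 16022²·(1 − 2482/16022)·99700/2482 = 8.7142251 × 10^9.
Urban: 6004²·(1 − 1446/6004)·393000/1446 = 7.4377104 × 10^9.
Sum = 1.6151936 × 10^10.
SE = √(1.6151936 × 10^10) = 127100.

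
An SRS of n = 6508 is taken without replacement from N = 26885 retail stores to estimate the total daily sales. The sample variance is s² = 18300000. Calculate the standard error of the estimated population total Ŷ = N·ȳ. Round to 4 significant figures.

1.241 × 10^6

Var(Ŷ) = N²·Var(ȳ) = N²·(1 − n/N)·s²/n.
f = 6508/26885 = 0.24206807; Var(ȳ) = 0.75793193·18300000/6508 = 2131.2468.
Var(Ŷ) = 26885² · 2131.2468 = 1.5404721 × 10^12.
SE(Ŷ) = √(1.5404721 × 10^12) = 1.241 × 10^6.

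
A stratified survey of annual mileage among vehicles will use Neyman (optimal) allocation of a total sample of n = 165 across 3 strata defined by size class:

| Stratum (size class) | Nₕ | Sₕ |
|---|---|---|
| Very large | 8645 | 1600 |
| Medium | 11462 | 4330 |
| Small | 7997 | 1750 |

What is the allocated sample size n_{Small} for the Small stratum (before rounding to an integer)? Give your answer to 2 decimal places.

Neyman allocation: nₕ = n·NₕSₕ / Σⱼ NⱼSⱼ.
Σ NⱼSⱼ = 8645·1600 + 11462·4330 + 7997·1750 = 7.745721 × 10^7.
n_{Small} = 165·7997·1750 / (7.745721 × 10^7) = 29.81.

29.81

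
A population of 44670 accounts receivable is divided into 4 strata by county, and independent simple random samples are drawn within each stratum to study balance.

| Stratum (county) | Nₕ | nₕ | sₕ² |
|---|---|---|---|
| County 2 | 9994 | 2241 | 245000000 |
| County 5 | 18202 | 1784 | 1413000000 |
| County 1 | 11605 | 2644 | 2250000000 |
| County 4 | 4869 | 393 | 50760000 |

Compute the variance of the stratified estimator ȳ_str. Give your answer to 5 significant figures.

Var(ȳ_str) = Σₕ Wₕ²(1 − fₕ)sₕ²/nₕ with Wₕ = Nₕ/N, N = 44670.
County 2: Wₕ = 0.22372957; term = 0.22372957²·(1 − 0.22423454)·245000000/2241 = 4245.2322.
County 5: Wₕ = 0.40747705; term = 0.40747705²·(1 − 0.09801121)·1413000000/1784 = 118619.14.
County 1: Wₕ = 0.25979405; term = 0.25979405²·(1 − 0.22783283)·2250000000/2644 = 44349.71.
County 4: Wₕ = 0.10899933; term = 0.10899933²·(1 − 0.08071473)·50760000/393 = 1410.6751.
Sum = 168624.76.

168620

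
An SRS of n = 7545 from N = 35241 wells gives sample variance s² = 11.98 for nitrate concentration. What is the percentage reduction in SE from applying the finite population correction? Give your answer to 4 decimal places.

11.3488

f = n/N = 7545/35241 = 0.21409722.
SE_no-fpc = √(s²/n) = 0.03984729; SE_fpc = √((1−f)s²/n) = 0.035325084.
Ratio = √(1−f) = 0.88651158. Reduction = 100·(1 − 0.88651158) = 11.3488%.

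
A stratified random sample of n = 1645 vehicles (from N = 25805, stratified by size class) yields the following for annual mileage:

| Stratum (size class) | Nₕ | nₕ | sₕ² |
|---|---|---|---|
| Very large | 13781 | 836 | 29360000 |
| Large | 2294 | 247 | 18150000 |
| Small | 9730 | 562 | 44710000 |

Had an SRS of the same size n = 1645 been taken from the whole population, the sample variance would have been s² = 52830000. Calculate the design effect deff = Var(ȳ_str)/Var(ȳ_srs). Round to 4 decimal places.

0.6846

Var(ȳ_str) = Σ Wₕ²(1−fₕ)sₕ²/nₕ with Wₕ = Nₕ/25805:
  Very large: (13781/25805)²·(1−836/13781)·29360000/836 = 9408.5963
  Large: (2294/25805)²·(1−247/2294)·18150000/247 = 518.18305
  Small: (9730/25805)²·(1−562/9730)·44710000/562 = 10657.322
  → Var(ȳ_str) = 20584.101.
Var(ȳ_srs) = (1 − 1645/25805)·52830000/1645 = 30068.224.
deff = 20584.101 / 30068.224 = 0.6846.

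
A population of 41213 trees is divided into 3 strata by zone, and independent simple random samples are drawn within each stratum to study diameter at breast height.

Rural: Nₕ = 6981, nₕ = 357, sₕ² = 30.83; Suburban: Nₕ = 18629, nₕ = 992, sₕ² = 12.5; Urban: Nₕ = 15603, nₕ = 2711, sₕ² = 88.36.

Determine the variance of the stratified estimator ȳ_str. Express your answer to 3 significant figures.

Var(ȳ_str) = Σₕ Wₕ²(1 − fₕ)sₕ²/nₕ with Wₕ = Nₕ/N, N = 41213.
Rural: Wₕ = 0.16938830; term = 0.16938830²·(1 − 0.05113881)·30.83/357 = 0.0023511201.
Suburban: Wₕ = 0.45201757; term = 0.45201757²·(1 − 0.05325031)·12.5/992 = 0.0024374973.
Urban: Wₕ = 0.37859413; term = 0.37859413²·(1 − 0.17374864)·88.36/2711 = 0.0038599896.
Sum = 0.008648607.

0.00865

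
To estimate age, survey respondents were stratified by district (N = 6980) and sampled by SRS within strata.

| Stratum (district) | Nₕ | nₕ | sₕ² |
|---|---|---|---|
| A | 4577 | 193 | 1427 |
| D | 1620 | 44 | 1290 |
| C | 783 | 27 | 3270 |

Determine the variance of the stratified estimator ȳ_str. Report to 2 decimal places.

Var(ȳ_str) = Σₕ Wₕ²(1 − fₕ)sₕ²/nₕ with Wₕ = Nₕ/N, N = 6980.
A: Wₕ = 0.65573066; term = 0.65573066²·(1 − 0.04216736)·1427/193 = 3.0451401.
D: Wₕ = 0.23209169; term = 0.23209169²·(1 − 0.02716049)·1290/44 = 1.5363757.
C: Wₕ = 0.11217765; term = 0.11217765²·(1 − 0.03448276)·3270/27 = 1.4714879.
Sum = 6.0530037.

6.05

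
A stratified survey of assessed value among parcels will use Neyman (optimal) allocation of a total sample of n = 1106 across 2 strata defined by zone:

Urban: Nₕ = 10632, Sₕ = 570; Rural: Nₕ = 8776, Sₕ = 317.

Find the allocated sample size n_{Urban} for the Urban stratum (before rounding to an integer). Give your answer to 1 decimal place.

758.0

Neyman allocation: nₕ = n·NₕSₕ / Σⱼ NⱼSⱼ.
Σ NⱼSⱼ = 10632·570 + 8776·317 = 8.842232 × 10^6.
n_{Urban} = 1106·10632·570 / (8.842232 × 10^6) = 758.0.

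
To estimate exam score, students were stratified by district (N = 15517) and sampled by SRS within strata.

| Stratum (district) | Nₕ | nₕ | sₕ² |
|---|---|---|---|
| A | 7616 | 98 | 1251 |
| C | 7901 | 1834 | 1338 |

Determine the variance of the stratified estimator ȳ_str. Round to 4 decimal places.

Var(ȳ_str) = Σₕ Wₕ²(1 − fₕ)sₕ²/nₕ with Wₕ = Nₕ/N, N = 15517.
A: Wₕ = 0.49081652; term = 0.49081652²·(1 − 0.01286765)·1251/98 = 3.035603.
C: Wₕ = 0.50918348; term = 0.50918348²·(1 − 0.23212252)·1338/1834 = 0.1452437.
Sum = 3.1808467.

3.1808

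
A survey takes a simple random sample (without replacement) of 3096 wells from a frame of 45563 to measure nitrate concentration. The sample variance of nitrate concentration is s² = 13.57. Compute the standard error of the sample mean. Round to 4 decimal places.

0.0639

Under SRS without replacement, Var(ȳ) = (1 − f)·s²/n with f = n/N = 3096/45563 = 0.06794987.
Var(ȳ) = (1 − 0.06794987)·13.57/3096 = 0.93205013·0.0043830749 = 0.0040852456.
SE(ȳ) = √(0.0040852456) = 0.0639.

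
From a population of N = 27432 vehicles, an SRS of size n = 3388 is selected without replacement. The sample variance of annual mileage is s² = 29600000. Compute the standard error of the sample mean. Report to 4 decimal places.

87.5082

Under SRS without replacement, Var(ȳ) = (1 − f)·s²/n with f = n/N = 3388/27432 = 0.12350540.
Var(ȳ) = (1 − 0.12350540)·29600000/3388 = 0.87649460·8736.7178 = 7657.686.
SE(ȳ) = √(7657.686) = 87.5082.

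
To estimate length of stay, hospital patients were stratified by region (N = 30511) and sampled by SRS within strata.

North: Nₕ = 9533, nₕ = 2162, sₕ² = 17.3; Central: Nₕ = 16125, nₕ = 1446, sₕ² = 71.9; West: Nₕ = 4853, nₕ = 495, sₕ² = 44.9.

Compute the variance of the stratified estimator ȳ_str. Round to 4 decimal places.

Var(ȳ_str) = Σₕ Wₕ²(1 − fₕ)sₕ²/nₕ with Wₕ = Nₕ/N, N = 30511.
North: Wₕ = 0.31244469; term = 0.31244469²·(1 − 0.22679115)·17.3/2162 = 6.0399526 × 10^-4.
Central: Wₕ = 0.52849792; term = 0.52849792²·(1 − 0.08967442)·71.9/1446 = 0.012642819.
West: Wₕ = 0.15905739; term = 0.15905739²·(1 − 0.10199876)·44.9/495 = 0.0020607522.
Sum = 0.015307566.

0.0153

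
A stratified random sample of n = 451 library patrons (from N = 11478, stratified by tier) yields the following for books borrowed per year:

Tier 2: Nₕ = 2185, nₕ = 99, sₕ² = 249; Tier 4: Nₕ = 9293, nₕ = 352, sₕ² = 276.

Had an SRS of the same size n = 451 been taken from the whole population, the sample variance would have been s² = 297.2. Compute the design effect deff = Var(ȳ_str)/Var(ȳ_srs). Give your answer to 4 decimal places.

Var(ȳ_str) = Σ Wₕ²(1−fₕ)sₕ²/nₕ with Wₕ = Nₕ/11478:
  Tier 2: (2185/11478)²·(1−99/2185)·249/99 = 0.087015668
  Tier 4: (9293/11478)²·(1−352/9293)·276/352 = 0.49451106
  → Var(ȳ_str) = 0.58152673.
Var(ȳ_srs) = (1 − 451/11478)·297.2/451 = 0.63308703.
deff = 0.58152673 / 0.63308703 = 0.9186.

0.9186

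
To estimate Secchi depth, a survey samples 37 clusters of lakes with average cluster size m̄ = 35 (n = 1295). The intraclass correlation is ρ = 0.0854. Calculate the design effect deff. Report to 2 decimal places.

deff = 1 + (35 − 1)·0.0854 = 1 + 2.9036 = 3.9036.

3.90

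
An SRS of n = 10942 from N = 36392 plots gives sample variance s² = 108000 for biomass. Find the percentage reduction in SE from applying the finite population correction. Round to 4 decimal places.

f = n/N = 10942/36392 = 0.30067048.
SE_no-fpc = √(s²/n) = 3.1416914; SE_fpc = √((1−f)s²/n) = 2.6272685.
Ratio = √(1−f) = 0.83625924. Reduction = 100·(1 − 0.83625924) = 16.3741%.

16.3741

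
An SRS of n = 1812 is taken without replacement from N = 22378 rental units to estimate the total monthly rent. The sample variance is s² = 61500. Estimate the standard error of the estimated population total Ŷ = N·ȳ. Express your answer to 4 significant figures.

125000

Var(Ŷ) = N²·Var(ȳ) = N²·(1 − n/N)·s²/n.
f = 1812/22378 = 0.08097238; Var(ȳ) = 0.91902762·61500/1812 = 31.192162.
Var(Ŷ) = 22378² · 31.192162 = 1.5620251 × 10^10.
SE(Ŷ) = √(1.5620251 × 10^10) = 125000.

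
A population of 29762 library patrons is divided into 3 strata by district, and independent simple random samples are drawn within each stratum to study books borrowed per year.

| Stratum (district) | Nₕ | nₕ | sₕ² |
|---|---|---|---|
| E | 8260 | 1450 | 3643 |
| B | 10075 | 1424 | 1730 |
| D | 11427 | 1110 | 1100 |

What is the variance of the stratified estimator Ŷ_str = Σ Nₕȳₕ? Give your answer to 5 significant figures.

3.6404 × 10^8

Var(Ŷ_str) = Σₕ Nₕ²(1 − fₕ)sₕ²/nₕ.
E: 8260²·(1 − 1450/8260)·3643/1450 = 1.4132478 × 10^8.
B: 10075²·(1 − 1424/10075)·1730/1424 = 1.0588818 × 10^8.
D: 11427²·(1 − 1110/11427)·1100/1110 = 1.1683027 × 10^8.
Sum = 3.6404323 × 10^8.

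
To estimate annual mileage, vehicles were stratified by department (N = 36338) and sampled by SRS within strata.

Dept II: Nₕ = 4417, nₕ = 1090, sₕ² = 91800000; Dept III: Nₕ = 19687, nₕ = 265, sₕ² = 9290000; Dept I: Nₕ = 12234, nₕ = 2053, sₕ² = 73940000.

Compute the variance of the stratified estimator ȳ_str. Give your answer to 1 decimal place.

Var(ȳ_str) = Σₕ Wₕ²(1 − fₕ)sₕ²/nₕ with Wₕ = Nₕ/N, N = 36338.
Dept II: Wₕ = 0.12155320; term = 0.12155320²·(1 − 0.24677383)·91800000/1090 = 937.29077.
Dept III: Wₕ = 0.54177445; term = 0.54177445²·(1 − 0.01346066)·9290000/265 = 10151.291.
Dept I: Wₕ = 0.33667235; term = 0.33667235²·(1 − 0.16781102)·73940000/2053 = 3397.2489.
Sum = 14485.831.

14485.8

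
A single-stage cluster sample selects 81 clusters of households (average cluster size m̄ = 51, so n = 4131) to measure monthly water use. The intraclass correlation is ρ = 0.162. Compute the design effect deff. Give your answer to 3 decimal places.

deff = 1 + (51 − 1)·0.162 = 1 + 8.1 = 9.1.

9.100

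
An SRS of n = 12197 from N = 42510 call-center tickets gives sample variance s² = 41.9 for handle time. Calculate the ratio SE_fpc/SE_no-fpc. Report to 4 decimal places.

f = n/N = 12197/42510 = 0.28692072.
SE_no-fpc = √(s²/n) = 0.058611185; SE_fpc = √((1−f)s²/n) = 0.049493641.
Ratio = √(1−f) = 0.84444021.

0.8444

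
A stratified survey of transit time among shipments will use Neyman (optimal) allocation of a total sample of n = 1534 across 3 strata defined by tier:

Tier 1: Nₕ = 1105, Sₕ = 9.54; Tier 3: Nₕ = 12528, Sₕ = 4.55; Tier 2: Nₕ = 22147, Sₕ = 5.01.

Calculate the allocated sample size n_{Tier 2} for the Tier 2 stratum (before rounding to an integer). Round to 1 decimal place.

Neyman allocation: nₕ = n·NₕSₕ / Σⱼ NⱼSⱼ.
Σ NⱼSⱼ = 1105·9.54 + 12528·4.55 + 22147·5.01 = 178500.57.
n_{Tier 2} = 1534·22147·5.01 / 178500.57 = 953.5.

953.5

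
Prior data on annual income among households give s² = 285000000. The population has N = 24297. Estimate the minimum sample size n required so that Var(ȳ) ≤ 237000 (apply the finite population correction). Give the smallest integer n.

1146

Without fpc, n₀ = s²/D = 285000000/237000 = 1202.5316.
With fpc, (1 − n/N)·s²/n ≤ D requires n ≥ n₀/(1 + n₀/N) = 1202.5316/(1 + 1202.5316/24297) = 1145.8215.
Rounding up, n = 1146.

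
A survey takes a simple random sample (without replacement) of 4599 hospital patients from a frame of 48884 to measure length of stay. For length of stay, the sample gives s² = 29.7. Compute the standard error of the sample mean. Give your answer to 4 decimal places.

0.0765

Under SRS without replacement, Var(ȳ) = (1 − f)·s²/n with f = n/N = 4599/48884 = 0.09407986.
Var(ȳ) = (1 − 0.09407986)·29.7/4599 = 0.90592014·0.0064579256 = 0.0058503649.
SE(ȳ) = √(0.0058503649) = 0.0765.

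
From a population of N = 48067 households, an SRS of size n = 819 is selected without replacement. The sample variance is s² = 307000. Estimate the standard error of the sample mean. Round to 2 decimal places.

Under SRS without replacement, Var(ȳ) = (1 − f)·s²/n with f = n/N = 819/48067 = 0.01703872.
Var(ȳ) = (1 − 0.01703872)·307000/819 = 0.98296128·374.84737 = 368.46046.
SE(ȳ) = √(368.46046) = 19.20.

19.20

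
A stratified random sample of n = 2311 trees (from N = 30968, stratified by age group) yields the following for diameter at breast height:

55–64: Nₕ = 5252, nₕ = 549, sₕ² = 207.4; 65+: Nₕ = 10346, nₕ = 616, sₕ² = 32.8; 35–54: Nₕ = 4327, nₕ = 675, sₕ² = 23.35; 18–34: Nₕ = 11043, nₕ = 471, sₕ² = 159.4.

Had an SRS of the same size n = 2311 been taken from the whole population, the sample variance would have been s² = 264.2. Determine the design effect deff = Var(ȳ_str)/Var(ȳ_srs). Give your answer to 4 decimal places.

Var(ȳ_str) = Σ Wₕ²(1−fₕ)sₕ²/nₕ with Wₕ = Nₕ/30968:
  55–64: (5252/30968)²·(1−549/5252)·207.4/549 = 0.0097299316
  65+: (10346/30968)²·(1−616/10346)·32.8/616 = 0.0055892319
  35–54: (4327/30968)²·(1−675/4327)·23.35/675 = 5.6999948 × 10^-4
  18–34: (11043/30968)²·(1−471/11043)·159.4/471 = 0.041198871
  → Var(ȳ_str) = 0.057088034.
Var(ȳ_srs) = (1 − 2311/30968)·264.2/2311 = 0.10579142.
deff = 0.057088034 / 0.10579142 = 0.5396.

0.5396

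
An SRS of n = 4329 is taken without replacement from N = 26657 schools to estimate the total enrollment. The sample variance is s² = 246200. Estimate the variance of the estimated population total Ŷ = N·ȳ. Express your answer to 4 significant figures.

3.385 × 10^10

Var(Ŷ) = N²·Var(ȳ) = N²·(1 − n/N)·s²/n.
f = 4329/26657 = 0.16239637; Var(ȳ) = 0.83760363·246200/4329 = 47.636409.
Var(Ŷ) = 26657² · 47.636409 = 3.3850225 × 10^10.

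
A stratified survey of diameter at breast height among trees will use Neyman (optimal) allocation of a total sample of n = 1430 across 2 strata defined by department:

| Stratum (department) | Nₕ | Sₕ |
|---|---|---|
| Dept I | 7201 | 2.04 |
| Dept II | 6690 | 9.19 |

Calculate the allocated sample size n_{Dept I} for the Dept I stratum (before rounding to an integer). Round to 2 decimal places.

Neyman allocation: nₕ = n·NₕSₕ / Σⱼ NⱼSⱼ.
Σ NⱼSⱼ = 7201·2.04 + 6690·9.19 = 76171.14.
n_{Dept I} = 1430·7201·2.04 / 76171.14 = 275.78.

275.78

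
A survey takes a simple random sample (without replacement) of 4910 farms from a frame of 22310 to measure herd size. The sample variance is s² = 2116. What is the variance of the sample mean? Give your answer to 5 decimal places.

0.33611

Under SRS without replacement, Var(ȳ) = (1 − f)·s²/n with f = n/N = 4910/22310 = 0.22008068.
Var(ȳ) = (1 − 0.22008068)·2116/4910 = 0.77991932·0.43095723 = 0.33611187.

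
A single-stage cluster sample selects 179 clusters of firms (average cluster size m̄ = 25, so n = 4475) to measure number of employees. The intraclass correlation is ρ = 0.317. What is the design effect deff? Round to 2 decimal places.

deff = 1 + (25 − 1)·0.317 = 1 + 7.608 = 8.608.

8.61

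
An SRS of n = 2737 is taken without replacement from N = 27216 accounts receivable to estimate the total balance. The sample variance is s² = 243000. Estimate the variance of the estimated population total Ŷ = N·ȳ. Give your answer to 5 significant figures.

Var(Ŷ) = N²·Var(ȳ) = N²·(1 − n/N)·s²/n.
f = 2737/27216 = 0.10056584; Var(ȳ) = 0.89943416·243000/2737 = 79.854768.
Var(Ŷ) = 27216² · 79.854768 = 5.9149278 × 10^10.

5.9149 × 10^10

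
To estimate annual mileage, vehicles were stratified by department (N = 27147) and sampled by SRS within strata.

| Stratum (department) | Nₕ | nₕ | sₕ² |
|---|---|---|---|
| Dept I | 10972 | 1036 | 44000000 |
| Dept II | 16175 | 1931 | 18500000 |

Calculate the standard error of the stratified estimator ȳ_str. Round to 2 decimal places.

96.32

Var(ȳ_str) = Σₕ Wₕ²(1 − fₕ)sₕ²/nₕ with Wₕ = Nₕ/N, N = 27147.
Dept I: Wₕ = 0.40416989; term = 0.40416989²·(1 − 0.09442217)·44000000/1036 = 6282.7043.
Dept II: Wₕ = 0.59583011; term = 0.59583011²·(1 − 0.11938176)·18500000/1931 = 2995.1738.
Sum = 9277.8781.
SE = √(9277.8781) = 96.32.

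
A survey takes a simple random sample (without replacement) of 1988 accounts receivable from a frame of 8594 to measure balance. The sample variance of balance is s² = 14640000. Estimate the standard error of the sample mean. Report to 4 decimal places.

Under SRS without replacement, Var(ȳ) = (1 − f)·s²/n with f = n/N = 1988/8594 = 0.23132418.
Var(ȳ) = (1 − 0.23132418)·14640000/1988 = 0.76867582·7364.1851 = 5660.671.
SE(ȳ) = √(5660.671) = 75.2374.

75.2374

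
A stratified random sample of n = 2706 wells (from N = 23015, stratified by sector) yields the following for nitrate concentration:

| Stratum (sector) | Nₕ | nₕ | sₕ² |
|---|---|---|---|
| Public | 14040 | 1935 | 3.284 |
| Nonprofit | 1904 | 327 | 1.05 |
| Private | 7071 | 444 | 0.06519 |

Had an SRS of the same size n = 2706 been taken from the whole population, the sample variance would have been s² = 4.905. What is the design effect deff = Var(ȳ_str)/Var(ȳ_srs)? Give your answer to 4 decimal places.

Var(ȳ_str) = Σ Wₕ²(1−fₕ)sₕ²/nₕ with Wₕ = Nₕ/23015:
  Public: (14040/23015)²·(1−1935/14040)·3.284/1935 = 5.4454293 × 10^-4
  Nonprofit: (1904/23015)²·(1−327/1904)·1.05/327 = 1.8201963 × 10^-5
  Private: (7071/23015)²·(1−444/7071)·0.06519/444 = 1.2988944 × 10^-5
  → Var(ȳ_str) = 5.7573384 × 10^-4.
Var(ȳ_srs) = (1 − 2706/23015)·4.905/2706 = 0.0015995167.
deff = (5.7573384 × 10^-4) / 0.0015995167 = 0.3599.

0.3599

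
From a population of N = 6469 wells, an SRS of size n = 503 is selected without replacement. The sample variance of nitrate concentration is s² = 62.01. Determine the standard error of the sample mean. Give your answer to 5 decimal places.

0.33719

Under SRS without replacement, Var(ȳ) = (1 − f)·s²/n with f = n/N = 503/6469 = 0.07775545.
Var(ȳ) = (1 − 0.07775545)·62.01/503 = 0.92224455·0.12328032 = 0.1136946.
SE(ȳ) = √(0.1136946) = 0.33719.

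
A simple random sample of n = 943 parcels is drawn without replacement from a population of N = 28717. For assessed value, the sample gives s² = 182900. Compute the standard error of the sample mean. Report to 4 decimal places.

13.6962

Under SRS without replacement, Var(ȳ) = (1 − f)·s²/n with f = n/N = 943/28717 = 0.03283769.
Var(ȳ) = (1 − 0.03283769)·182900/943 = 0.96716231·193.95546 = 187.58641.
SE(ȳ) = √(187.58641) = 13.6962.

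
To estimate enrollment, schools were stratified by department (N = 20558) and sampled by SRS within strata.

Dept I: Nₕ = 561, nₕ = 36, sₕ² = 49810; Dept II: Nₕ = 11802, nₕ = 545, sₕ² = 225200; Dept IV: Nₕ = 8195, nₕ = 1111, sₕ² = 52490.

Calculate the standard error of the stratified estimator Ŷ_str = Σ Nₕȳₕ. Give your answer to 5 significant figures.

Var(Ŷ_str) = Σₕ Nₕ²(1 − fₕ)sₕ²/nₕ.
Dept I: 561²·(1 − 36/561)·49810/36 = 4.0750806 × 10^8.
Dept II: 11802²·(1 − 545/11802)·225200/545 = 5.4897196 × 10^10.
Dept IV: 8195²·(1 − 1111/8195)·52490/1111 = 2.742774 × 10^9.
Sum = 5.8047478 × 10^10.
SE = √(5.8047478 × 10^10) = 240930.

240930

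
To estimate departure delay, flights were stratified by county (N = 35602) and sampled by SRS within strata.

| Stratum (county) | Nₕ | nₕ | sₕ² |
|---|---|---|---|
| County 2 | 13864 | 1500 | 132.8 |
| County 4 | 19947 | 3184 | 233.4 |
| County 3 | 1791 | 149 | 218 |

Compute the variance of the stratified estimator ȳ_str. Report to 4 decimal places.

Var(ȳ_str) = Σₕ Wₕ²(1 − fₕ)sₕ²/nₕ with Wₕ = Nₕ/N, N = 35602.
County 2: Wₕ = 0.38941632; term = 0.38941632²·(1 − 0.10819388)·132.8/1500 = 0.011973071.
County 4: Wₕ = 0.56027751; term = 0.56027751²·(1 − 0.15962300)·233.4/3184 = 0.019337857.
County 3: Wₕ = 0.05030616; term = 0.05030616²·(1 − 0.08319375)·218/149 = 0.0033946122.
Sum = 0.03470554.

0.0347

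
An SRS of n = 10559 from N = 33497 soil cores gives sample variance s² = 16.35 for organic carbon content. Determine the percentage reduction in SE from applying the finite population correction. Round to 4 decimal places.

17.2487

f = n/N = 10559/33497 = 0.31522226.
SE_no-fpc = √(s²/n) = 0.039350249; SE_fpc = √((1−f)s²/n) = 0.032562842.
Ratio = √(1−f) = 0.82751299. Reduction = 100·(1 − 0.82751299) = 17.2487%.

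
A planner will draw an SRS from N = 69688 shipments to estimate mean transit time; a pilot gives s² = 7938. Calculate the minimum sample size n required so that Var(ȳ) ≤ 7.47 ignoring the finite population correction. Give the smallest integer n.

Without fpc, n₀ = s²/D = 7938/7.47 = 1062.6506.
Rounding up, n = 1063.

1063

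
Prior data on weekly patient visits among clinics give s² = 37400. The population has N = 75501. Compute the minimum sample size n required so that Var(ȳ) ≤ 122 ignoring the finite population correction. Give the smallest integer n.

307

Without fpc, n₀ = s²/D = 37400/122 = 306.5574.
Rounding up, n = 307.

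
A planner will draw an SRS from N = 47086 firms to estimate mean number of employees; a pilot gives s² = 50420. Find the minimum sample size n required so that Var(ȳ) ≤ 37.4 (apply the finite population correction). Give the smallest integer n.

Without fpc, n₀ = s²/D = 50420/37.4 = 1348.1283.
With fpc, (1 − n/N)·s²/n ≤ D requires n ≥ n₀/(1 + n₀/N) = 1348.1283/(1 + 1348.1283/47086) = 1310.6041.
Rounding up, n = 1311.

1311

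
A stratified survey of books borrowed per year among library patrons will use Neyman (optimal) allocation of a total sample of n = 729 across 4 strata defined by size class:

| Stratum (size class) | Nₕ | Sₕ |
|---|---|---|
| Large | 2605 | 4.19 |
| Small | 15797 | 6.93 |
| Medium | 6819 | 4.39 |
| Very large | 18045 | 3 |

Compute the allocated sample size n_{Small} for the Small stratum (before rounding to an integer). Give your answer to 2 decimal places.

Neyman allocation: nₕ = n·NₕSₕ / Σⱼ NⱼSⱼ.
Σ NⱼSⱼ = 2605·4.19 + 15797·6.93 + 6819·4.39 + 18045·3 = 204458.57.
n_{Small} = 729·15797·6.93 / 204458.57 = 390.33.

390.33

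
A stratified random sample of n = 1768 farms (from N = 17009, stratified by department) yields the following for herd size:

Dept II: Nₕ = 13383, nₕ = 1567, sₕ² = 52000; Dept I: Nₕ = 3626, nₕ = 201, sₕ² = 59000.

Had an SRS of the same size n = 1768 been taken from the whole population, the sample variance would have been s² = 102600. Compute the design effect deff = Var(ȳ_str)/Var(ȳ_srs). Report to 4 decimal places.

0.5911

Var(ȳ_str) = Σ Wₕ²(1−fₕ)sₕ²/nₕ with Wₕ = Nₕ/17009:
  Dept II: (13383/17009)²·(1−1567/13383)·52000/1567 = 18.138474
  Dept I: (3626/17009)²·(1−201/3626)·59000/201 = 12.600471
  → Var(ȳ_str) = 30.738945.
Var(ȳ_srs) = (1 − 1768/17009)·102600/1768 = 51.999574.
deff = 30.738945 / 51.999574 = 0.5911.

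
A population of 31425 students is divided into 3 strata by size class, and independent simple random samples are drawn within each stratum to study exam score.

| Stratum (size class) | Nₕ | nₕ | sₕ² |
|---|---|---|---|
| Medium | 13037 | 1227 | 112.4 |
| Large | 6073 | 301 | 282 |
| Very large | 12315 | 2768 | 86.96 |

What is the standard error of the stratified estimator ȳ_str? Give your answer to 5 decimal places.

Var(ȳ_str) = Σₕ Wₕ²(1 − fₕ)sₕ²/nₕ with Wₕ = Nₕ/N, N = 31425.
Medium: Wₕ = 0.41486078; term = 0.41486078²·(1 − 0.09411674)·112.4/1227 = 0.014282319.
Large: Wₕ = 0.19325378; term = 0.19325378²·(1 − 0.04956364)·282/301 = 0.033255359.
Very large: Wₕ = 0.39188544; term = 0.39188544²·(1 − 0.22476654)·86.96/2768 = 0.0037402808.
Sum = 0.051277959.
SE = √(0.051277959) = 0.22645.

0.22645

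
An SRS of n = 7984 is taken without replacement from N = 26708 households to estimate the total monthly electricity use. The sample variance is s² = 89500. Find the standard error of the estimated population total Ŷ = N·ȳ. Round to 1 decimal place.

Var(Ŷ) = N²·Var(ȳ) = N²·(1 − n/N)·s²/n.
f = 7984/26708 = 0.29893665; Var(ȳ) = 0.70106335·89500/7984 = 7.858864.
Var(Ŷ) = 26708² · 7.858864 = 5.6058634 × 10^9.
SE(Ŷ) = √(5.6058634 × 10^9) = 74872.3.

74872.3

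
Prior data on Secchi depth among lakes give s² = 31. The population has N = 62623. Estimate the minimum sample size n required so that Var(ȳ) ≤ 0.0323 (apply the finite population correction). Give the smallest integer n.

946

Without fpc, n₀ = s²/D = 31/0.0323 = 959.7523.
With fpc, (1 − n/N)·s²/n ≤ D requires n ≥ n₀/(1 + n₀/N) = 959.7523/(1 + 959.7523/62623) = 945.2653.
Rounding up, n = 946.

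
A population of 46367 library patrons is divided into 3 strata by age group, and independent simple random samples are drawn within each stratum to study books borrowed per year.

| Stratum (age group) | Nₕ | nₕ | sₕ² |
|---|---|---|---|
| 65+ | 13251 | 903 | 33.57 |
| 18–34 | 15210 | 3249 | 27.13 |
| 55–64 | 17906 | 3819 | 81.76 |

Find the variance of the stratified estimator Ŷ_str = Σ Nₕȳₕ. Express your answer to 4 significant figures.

1.300 × 10^7

Var(Ŷ_str) = Σₕ Nₕ²(1 − fₕ)sₕ²/nₕ.
65+: 13251²·(1 − 903/13251)·33.57/903 = 6.0828746 × 10^6.
18–34: 15210²·(1 − 3249/15210)·27.13/3249 = 1.5191365 × 10^6.
55–64: 17906²·(1 − 3819/17906)·81.76/3819 = 5.400181 × 10^6.
Sum = 1.3002192 × 10^7.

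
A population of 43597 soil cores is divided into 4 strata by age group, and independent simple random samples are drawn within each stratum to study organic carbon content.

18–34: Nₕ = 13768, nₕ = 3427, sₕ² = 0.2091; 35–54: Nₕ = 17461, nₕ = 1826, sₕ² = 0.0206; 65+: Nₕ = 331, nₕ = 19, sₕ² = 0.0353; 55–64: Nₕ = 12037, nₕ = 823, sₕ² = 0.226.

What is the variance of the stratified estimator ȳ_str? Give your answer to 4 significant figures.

2.579 × 10^-5

Var(ȳ_str) = Σₕ Wₕ²(1 − fₕ)sₕ²/nₕ with Wₕ = Nₕ/N, N = 43597.
18–34: Wₕ = 0.31580155; term = 0.31580155²·(1 − 0.24891052)·0.2091/3427 = 4.5704621 × 10^-6.
35–54: Wₕ = 0.40050921; term = 0.40050921²·(1 − 0.10457591)·0.0206/1826 = 1.6203925 × 10^-6.
65+: Wₕ = 0.00759227; term = 0.00759227²·(1 − 0.05740181)·0.0353/19 = 1.0094632 × 10^-7.
55–64: Wₕ = 0.27609698; term = 0.27609698²·(1 − 0.06837252)·0.226/823 = 1.9501778 × 10^-5.
Sum = 2.5793579 × 10^-5.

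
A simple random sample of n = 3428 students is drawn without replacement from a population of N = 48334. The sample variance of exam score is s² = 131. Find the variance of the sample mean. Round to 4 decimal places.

0.0355

Under SRS without replacement, Var(ȳ) = (1 − f)·s²/n with f = n/N = 3428/48334 = 0.07092316.
Var(ȳ) = (1 − 0.07092316)·131/3428 = 0.92907684·0.038214702 = 0.035504395.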